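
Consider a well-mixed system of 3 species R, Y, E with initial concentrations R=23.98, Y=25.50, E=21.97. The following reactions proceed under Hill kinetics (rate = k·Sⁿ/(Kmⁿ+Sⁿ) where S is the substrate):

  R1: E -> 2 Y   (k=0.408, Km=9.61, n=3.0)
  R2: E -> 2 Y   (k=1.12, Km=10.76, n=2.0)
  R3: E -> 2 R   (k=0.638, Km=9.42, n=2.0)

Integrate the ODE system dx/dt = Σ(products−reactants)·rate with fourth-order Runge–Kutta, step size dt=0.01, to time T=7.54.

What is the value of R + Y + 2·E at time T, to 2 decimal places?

Check how each reaction changes W = R + Y + 2·E (weight of products minus weight of reactants):
R1: E -> 2 Y: (1·2) − (2·1) = 2 − 2 = 0
R2: E -> 2 Y: (1·2) − (2·1) = 2 − 2 = 0
R3: E -> 2 R: (1·2) − (2·1) = 2 − 2 = 0
Every reaction leaves W unchanged, so W is conserved and no simulation is needed: W(T) = W(0) = 23.98 + 25.50 + 2·21.97 = 93.42

Value at T = 93.42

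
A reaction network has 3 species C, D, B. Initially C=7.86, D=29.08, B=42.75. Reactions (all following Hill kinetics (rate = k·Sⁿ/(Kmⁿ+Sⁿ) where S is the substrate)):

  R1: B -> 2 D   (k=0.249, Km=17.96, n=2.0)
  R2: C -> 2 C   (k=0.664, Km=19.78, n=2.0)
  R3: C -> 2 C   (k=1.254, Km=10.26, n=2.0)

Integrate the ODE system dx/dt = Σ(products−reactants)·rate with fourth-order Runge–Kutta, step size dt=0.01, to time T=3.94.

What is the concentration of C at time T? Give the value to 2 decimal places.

C at T = 10.49

RK4 with dt=0.01: 394 steps to T=3.94. Trajectory (selected grid times):
t=0.00: C=7.86 D=29.08 B=42.75
t=0.44: C=8.11 D=29.27 B=42.66
t=0.88: C=8.37 D=29.45 B=42.56
t=1.31: C=8.63 D=29.63 B=42.47
t=1.75: C=8.91 D=29.82 B=42.38
t=2.19: C=9.21 D=30.01 B=42.29
t=2.63: C=9.51 D=30.19 B=42.19
t=3.06: C=9.82 D=30.37 B=42.10
t=3.50: C=10.15 D=30.56 B=42.01
t=3.94: C=10.49 D=30.74 B=41.92
Read off C at T=3.94: 10.49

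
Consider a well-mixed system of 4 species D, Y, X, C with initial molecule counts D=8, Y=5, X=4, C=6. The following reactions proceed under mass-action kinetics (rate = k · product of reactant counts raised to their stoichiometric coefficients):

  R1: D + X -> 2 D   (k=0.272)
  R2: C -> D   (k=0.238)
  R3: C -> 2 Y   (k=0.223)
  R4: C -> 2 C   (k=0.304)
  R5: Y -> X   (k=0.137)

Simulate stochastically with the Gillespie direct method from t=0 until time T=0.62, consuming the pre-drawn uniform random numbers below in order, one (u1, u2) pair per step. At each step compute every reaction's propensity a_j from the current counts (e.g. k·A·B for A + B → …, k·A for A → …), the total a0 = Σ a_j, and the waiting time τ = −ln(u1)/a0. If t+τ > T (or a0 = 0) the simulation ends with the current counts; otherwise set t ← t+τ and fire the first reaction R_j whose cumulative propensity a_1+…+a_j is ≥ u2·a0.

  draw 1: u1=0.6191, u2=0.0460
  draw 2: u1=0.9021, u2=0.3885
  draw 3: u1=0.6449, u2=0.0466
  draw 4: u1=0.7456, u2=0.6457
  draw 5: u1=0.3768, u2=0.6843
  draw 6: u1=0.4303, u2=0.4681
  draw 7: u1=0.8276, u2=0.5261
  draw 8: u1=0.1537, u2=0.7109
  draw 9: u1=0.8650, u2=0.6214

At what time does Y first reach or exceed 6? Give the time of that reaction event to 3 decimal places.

Threshold first reached at t = 0.119

t=0.000: D=8 Y=5 X=4 C=6
Draw 1: a1=8.704, a2=1.428, a3=1.338, a4=1.824, a5=0.685, a0=13.979; τ=−ln(0.6191)/13.979=0.034 → t=0.034; u2·a0=0.0460·13.979=0.643 ≤ a1=8.704 → R1 fires; D=9 Y=5 X=3 C=6
Draw 2: a1=7.344, a2=1.428, a3=1.338, a4=1.824, a5=0.685, a0=12.619; τ=−ln(0.9021)/12.619=0.008 → t=0.042; u2·a0=0.3885·12.619=4.902 ≤ a1=7.344 → R1 fires; D=10 Y=5 X=2 C=6
Draw 3: a1=5.440, a2=1.428, a3=1.338, a4=1.824, a5=0.685, a0=10.715; τ=−ln(0.6449)/10.715=0.041 → t=0.083; u2·a0=0.0466·10.715=0.499 ≤ a1=5.440 → R1 fires; D=11 Y=5 X=1 C=6
Draw 4: a1=2.992, a2=1.428, a3=1.338, a4=1.824, a5=0.685, a0=8.267; τ=−ln(0.7456)/8.267=0.036 → t=0.119; u2·a0=0.6457·8.267=5.338; a1+a2=4.420 < 5.338 ≤ a1+…+a3=5.758 → R3 fires; D=11 Y=7 X=1 C=5
Draw 5: a1=2.992, a2=1.190, a3=1.115, a4=1.520, a5=0.959, a0=7.776; τ=−ln(0.3768)/7.776=0.126 → t=0.244; u2·a0=0.6843·7.776=5.321; a1+…+a3=5.297 < 5.321 ≤ a1+…+a4=6.817 → R4 fires; D=11 Y=7 X=1 C=6
Draw 6: a1=2.992, a2=1.428, a3=1.338, a4=1.824, a5=0.959, a0=8.541; τ=−ln(0.4303)/8.541=0.099 → t=0.343; u2·a0=0.4681·8.541=3.998; a1=2.992 < 3.998 ≤ a1+a2=4.420 → R2 fires; D=12 Y=7 X=1 C=5
Draw 7: a1=3.264, a2=1.190, a3=1.115, a4=1.520, a5=0.959, a0=8.048; τ=−ln(0.8276)/8.048=0.024 → t=0.367; u2·a0=0.5261·8.048=4.234; a1=3.264 < 4.234 ≤ a1+a2=4.454 → R2 fires; D=13 Y=7 X=1 C=4
Draw 8: a1=3.536, a2=0.952, a3=0.892, a4=1.216, a5=0.959, a0=7.555; τ=−ln(0.1537)/7.555=0.248 → t=0.615; u2·a0=0.7109·7.555=5.371; a1+a2=4.488 < 5.371 ≤ a1+…+a3=5.380 → R3 fires; D=13 Y=9 X=1 C=3
Draw 9: a1=3.536, a2=0.714, a3=0.669, a4=0.912, a5=1.233, a0=7.064; τ=−ln(0.8650)/7.064=0.021 → t=0.635 > T=0.62: stop.
Y first becomes ≥ 6 when it reaches 7 at the event at t=0.119.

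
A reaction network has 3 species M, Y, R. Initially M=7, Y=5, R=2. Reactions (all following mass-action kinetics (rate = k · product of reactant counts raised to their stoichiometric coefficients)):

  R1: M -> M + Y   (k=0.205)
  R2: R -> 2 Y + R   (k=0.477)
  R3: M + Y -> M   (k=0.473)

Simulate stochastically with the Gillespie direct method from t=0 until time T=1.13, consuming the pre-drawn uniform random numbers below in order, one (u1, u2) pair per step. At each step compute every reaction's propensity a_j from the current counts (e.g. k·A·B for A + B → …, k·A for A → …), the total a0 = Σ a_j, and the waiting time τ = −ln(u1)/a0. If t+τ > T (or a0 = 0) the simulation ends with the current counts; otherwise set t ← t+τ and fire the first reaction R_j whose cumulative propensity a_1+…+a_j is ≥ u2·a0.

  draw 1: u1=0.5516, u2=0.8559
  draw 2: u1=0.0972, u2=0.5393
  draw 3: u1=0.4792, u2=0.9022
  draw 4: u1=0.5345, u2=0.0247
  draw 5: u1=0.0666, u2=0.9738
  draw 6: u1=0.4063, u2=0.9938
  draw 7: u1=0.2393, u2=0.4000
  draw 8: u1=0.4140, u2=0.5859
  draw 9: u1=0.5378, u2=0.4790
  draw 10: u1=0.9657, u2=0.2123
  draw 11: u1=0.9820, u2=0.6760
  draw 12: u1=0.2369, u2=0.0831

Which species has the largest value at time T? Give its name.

Dominant species at T: M

t=0.000: M=7 Y=5 R=2
Draw 1: a1=1.435, a2=0.954, a3=16.555, a0=18.944; τ=−ln(0.5516)/18.944=0.031 → t=0.031; u2·a0=0.8559·18.944=16.214; a1+a2=2.389 < 16.214 ≤ a1+…+a3=18.944 → R3 fires; M=7 Y=4 R=2
Draw 2: a1=1.435, a2=0.954, a3=13.244, a0=15.633; τ=−ln(0.0972)/15.633=0.149 → t=0.181; u2·a0=0.5393·15.633=8.431; a1+a2=2.389 < 8.431 ≤ a1+…+a3=15.633 → R3 fires; M=7 Y=3 R=2
Draw 3: a1=1.435, a2=0.954, a3=9.933, a0=12.322; τ=−ln(0.4792)/12.322=0.060 → t=0.240; u2·a0=0.9022·12.322=11.117; a1+a2=2.389 < 11.117 ≤ a1+…+a3=12.322 → R3 fires; M=7 Y=2 R=2
Draw 4: a1=1.435, a2=0.954, a3=6.622, a0=9.011; τ=−ln(0.5345)/9.011=0.070 → t=0.310; u2·a0=0.0247·9.011=0.223 ≤ a1=1.435 → R1 fires; M=7 Y=3 R=2
Draw 5: a1=1.435, a2=0.954, a3=9.933, a0=12.322; τ=−ln(0.0666)/12.322=0.220 → t=0.530; u2·a0=0.9738·12.322=11.999; a1+a2=2.389 < 11.999 ≤ a1+…+a3=12.322 → R3 fires; M=7 Y=2 R=2
Draw 6: a1=1.435, a2=0.954, a3=6.622, a0=9.011; τ=−ln(0.4063)/9.011=0.100 → t=0.630; u2·a0=0.9938·9.011=8.955; a1+a2=2.389 < 8.955 ≤ a1+…+a3=9.011 → R3 fires; M=7 Y=1 R=2
Draw 7: a1=1.435, a2=0.954, a3=3.311, a0=5.700; τ=−ln(0.2393)/5.700=0.251 → t=0.880; u2·a0=0.4000·5.700=2.280; a1=1.435 < 2.280 ≤ a1+a2=2.389 → R2 fires; M=7 Y=3 R=2
Draw 8: a1=1.435, a2=0.954, a3=9.933, a0=12.322; τ=−ln(0.4140)/12.322=0.072 → t=0.952; u2·a0=0.5859·12.322=7.219; a1+a2=2.389 < 7.219 ≤ a1+…+a3=12.322 → R3 fires; M=7 Y=2 R=2
Draw 9: a1=1.435, a2=0.954, a3=6.622, a0=9.011; τ=−ln(0.5378)/9.011=0.069 → t=1.021; u2·a0=0.4790·9.011=4.316; a1+a2=2.389 < 4.316 ≤ a1+…+a3=9.011 → R3 fires; M=7 Y=1 R=2
Draw 10: a1=1.435, a2=0.954, a3=3.311, a0=5.700; τ=−ln(0.9657)/5.700=0.006 → t=1.027; u2·a0=0.2123·5.700=1.210 ≤ a1=1.435 → R1 fires; M=7 Y=2 R=2
Draw 11: a1=1.435, a2=0.954, a3=6.622, a0=9.011; τ=−ln(0.9820)/9.011=0.002 → t=1.029; u2·a0=0.6760·9.011=6.091; a1+a2=2.389 < 6.091 ≤ a1+…+a3=9.011 → R3 fires; M=7 Y=1 R=2
Draw 12: a1=1.435, a2=0.954, a3=3.311, a0=5.700; τ=−ln(0.2369)/5.700=0.253 → t=1.282 > T=1.13: stop.
At T=1.13: M=7 Y=1 R=2; the largest is M.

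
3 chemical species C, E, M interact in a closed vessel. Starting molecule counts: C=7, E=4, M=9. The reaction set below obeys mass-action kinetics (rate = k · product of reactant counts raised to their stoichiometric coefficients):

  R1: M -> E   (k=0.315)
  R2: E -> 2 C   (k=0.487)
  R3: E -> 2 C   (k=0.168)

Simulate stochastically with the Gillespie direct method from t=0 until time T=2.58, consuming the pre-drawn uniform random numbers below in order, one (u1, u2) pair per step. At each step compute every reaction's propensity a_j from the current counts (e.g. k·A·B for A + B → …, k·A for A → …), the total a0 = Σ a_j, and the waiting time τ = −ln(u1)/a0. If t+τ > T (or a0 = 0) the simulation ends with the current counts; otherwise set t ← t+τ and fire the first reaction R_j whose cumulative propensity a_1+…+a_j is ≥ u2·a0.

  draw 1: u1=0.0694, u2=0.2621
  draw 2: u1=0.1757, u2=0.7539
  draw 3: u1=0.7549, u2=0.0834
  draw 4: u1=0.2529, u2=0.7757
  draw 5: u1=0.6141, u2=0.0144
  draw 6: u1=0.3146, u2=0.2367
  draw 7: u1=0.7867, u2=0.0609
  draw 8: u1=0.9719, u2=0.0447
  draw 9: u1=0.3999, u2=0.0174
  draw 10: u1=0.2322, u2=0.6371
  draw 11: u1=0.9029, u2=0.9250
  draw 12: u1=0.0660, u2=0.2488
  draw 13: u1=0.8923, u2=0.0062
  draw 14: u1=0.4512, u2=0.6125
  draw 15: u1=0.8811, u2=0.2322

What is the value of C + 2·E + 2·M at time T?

Check how each reaction changes W = C + 2·E + 2·M (weight of products minus weight of reactants):
R1: M -> E: (2·1) − (2·1) = 2 − 2 = 0
R2: E -> 2 C: (1·2) − (2·1) = 2 − 2 = 0
R3: E -> 2 C: (1·2) − (2·1) = 2 − 2 = 0
Every reaction leaves W unchanged, so W is conserved and no simulation is needed: W(T) = W(0) = 7 + 2·4 + 2·9 = 33

Value at T = 33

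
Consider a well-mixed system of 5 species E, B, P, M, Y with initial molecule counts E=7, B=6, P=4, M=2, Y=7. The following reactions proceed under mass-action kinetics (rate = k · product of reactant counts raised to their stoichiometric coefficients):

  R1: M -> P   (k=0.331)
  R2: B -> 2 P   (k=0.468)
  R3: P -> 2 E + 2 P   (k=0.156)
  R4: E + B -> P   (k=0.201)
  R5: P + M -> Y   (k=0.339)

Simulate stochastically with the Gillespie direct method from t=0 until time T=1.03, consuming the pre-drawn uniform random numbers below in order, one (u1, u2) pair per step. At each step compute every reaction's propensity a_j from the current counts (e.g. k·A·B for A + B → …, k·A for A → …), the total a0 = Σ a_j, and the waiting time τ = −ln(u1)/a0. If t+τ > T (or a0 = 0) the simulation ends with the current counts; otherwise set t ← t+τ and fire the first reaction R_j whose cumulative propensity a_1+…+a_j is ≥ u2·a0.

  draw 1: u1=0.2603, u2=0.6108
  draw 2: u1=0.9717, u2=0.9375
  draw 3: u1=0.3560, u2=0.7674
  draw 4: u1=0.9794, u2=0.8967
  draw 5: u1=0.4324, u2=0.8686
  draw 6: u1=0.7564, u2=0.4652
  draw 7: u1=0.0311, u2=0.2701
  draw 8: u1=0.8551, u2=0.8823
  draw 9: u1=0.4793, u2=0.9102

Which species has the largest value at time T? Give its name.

Dominant species at T: Y

t=0.000: E=7 B=6 P=4 M=2 Y=7
Draw 1: a1=0.662, a2=2.808, a3=0.624, a4=8.442, a5=2.712, a0=15.248; τ=−ln(0.2603)/15.248=0.088 → t=0.088; u2·a0=0.6108·15.248=9.313; a1+…+a3=4.094 < 9.313 ≤ a1+…+a4=12.536 → R4 fires; E=6 B=5 P=5 M=2 Y=7
Draw 2: a1=0.662, a2=2.340, a3=0.780, a4=6.030, a5=3.390, a0=13.202; τ=−ln(0.9717)/13.202=0.002 → t=0.090; u2·a0=0.9375·13.202=12.377; a1+…+a4=9.812 < 12.377 ≤ a1+…+a5=13.202 → R5 fires; E=6 B=5 P=4 M=1 Y=8
Draw 3: a1=0.331, a2=2.340, a3=0.624, a4=6.030, a5=1.356, a0=10.681; τ=−ln(0.3560)/10.681=0.097 → t=0.187; u2·a0=0.7674·10.681=8.197; a1+…+a3=3.295 < 8.197 ≤ a1+…+a4=9.325 → R4 fires; E=5 B=4 P=5 M=1 Y=8
Draw 4: a1=0.331, a2=1.872, a3=0.780, a4=4.020, a5=1.695, a0=8.698; τ=−ln(0.9794)/8.698=0.002 → t=0.190; u2·a0=0.8967·8.698=7.799; a1+…+a4=7.003 < 7.799 ≤ a1+…+a5=8.698 → R5 fires; E=5 B=4 P=4 M=0 Y=9
Draw 5: a1=0.000, a2=1.872, a3=0.624, a4=4.020, a5=0.000, a0=6.516; τ=−ln(0.4324)/6.516=0.129 → t=0.318; u2·a0=0.8686·6.516=5.660; a1+…+a3=2.496 < 5.660 ≤ a1+…+a4=6.516 → R4 fires; E=4 B=3 P=5 M=0 Y=9
Draw 6: a1=0.000, a2=1.404, a3=0.780, a4=2.412, a5=0.000, a0=4.596; τ=−ln(0.7564)/4.596=0.061 → t=0.379; u2·a0=0.4652·4.596=2.138; a1+a2=1.404 < 2.138 ≤ a1+…+a3=2.184 → R3 fires; E=6 B=3 P=6 M=0 Y=9
Draw 7: a1=0.000, a2=1.404, a3=0.936, a4=3.618, a5=0.000, a0=5.958; τ=−ln(0.0311)/5.958=0.583 → t=0.961; u2·a0=0.2701·5.958=1.609; a1+a2=1.404 < 1.609 ≤ a1+…+a3=2.340 → R3 fires; E=8 B=3 P=7 M=0 Y=9
Draw 8: a1=0.000, a2=1.404, a3=1.092, a4=4.824, a5=0.000, a0=7.320; τ=−ln(0.8551)/7.320=0.021 → t=0.983; u2·a0=0.8823·7.320=6.458; a1+…+a3=2.496 < 6.458 ≤ a1+…+a4=7.320 → R4 fires; E=7 B=2 P=8 M=0 Y=9
Draw 9: a1=0.000, a2=0.936, a3=1.248, a4=2.814, a5=0.000, a0=4.998; τ=−ln(0.4793)/4.998=0.147 → t=1.130 > T=1.03: stop.
At T=1.03: E=7 B=2 P=8 M=0 Y=9; the largest is Y.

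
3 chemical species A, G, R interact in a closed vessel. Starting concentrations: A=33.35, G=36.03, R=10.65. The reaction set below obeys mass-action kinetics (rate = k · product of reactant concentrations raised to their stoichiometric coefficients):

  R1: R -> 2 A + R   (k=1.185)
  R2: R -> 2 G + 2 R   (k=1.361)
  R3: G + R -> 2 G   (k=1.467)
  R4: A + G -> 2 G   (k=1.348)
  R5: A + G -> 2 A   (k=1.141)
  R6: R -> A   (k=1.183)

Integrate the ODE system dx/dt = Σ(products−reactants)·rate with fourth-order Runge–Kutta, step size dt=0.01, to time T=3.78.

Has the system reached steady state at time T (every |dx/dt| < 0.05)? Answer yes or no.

RK4 with dt=0.01: 378 steps to T=3.78. Trajectory (selected grid times):
t=0.00: A=33.35 G=36.03 R=10.65
t=0.42: A=0.05 G=81.02 R=0.00
t=0.84: A=0.00 G=81.08 R=0.00
t=1.26: A=0.00 G=81.08 R=0.00
t=1.68: A=0.00 G=81.08 R=0.00
t=2.10: A=0.00 G=81.08 R=0.00
t=2.52: A=0.00 G=81.08 R=0.00
t=2.94: A=0.00 G=81.08 R=0.00
t=3.36: A=0.00 G=81.08 R=0.00
t=3.78: A=0.00 G=81.08 R=0.00
Rates at T: R1=0.0000, R2=0.0000, R3=0.0000, R4=0.0000, R5=0.0000, R6=0.0000
dx/dt at T (Σ net stoichiometry × rate): A=-0.0000, G=+0.0000, R=-0.0000
Largest |dx/dt| is |-0.0000| (A) < 0.05 → steady.

Steady state at T: yes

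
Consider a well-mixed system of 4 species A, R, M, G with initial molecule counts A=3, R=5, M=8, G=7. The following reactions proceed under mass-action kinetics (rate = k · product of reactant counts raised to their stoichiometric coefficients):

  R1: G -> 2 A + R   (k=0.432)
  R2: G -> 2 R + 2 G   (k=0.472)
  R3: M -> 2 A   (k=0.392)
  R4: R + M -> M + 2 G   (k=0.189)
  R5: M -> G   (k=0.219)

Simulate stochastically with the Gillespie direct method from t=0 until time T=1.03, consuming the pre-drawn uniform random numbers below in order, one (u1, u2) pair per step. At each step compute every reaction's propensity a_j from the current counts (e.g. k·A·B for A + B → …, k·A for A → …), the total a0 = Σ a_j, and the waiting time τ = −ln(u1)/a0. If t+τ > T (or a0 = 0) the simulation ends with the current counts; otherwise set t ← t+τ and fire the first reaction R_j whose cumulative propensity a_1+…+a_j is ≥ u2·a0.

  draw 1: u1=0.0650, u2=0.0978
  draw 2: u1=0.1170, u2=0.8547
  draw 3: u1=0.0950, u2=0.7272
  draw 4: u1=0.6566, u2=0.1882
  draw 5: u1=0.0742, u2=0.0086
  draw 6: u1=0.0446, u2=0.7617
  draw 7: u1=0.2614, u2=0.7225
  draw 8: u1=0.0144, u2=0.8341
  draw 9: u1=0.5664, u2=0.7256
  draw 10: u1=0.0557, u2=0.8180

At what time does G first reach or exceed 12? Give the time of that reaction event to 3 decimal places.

t=0.000: A=3 R=5 M=8 G=7
Draw 1: a1=3.024, a2=3.304, a3=3.136, a4=7.560, a5=1.752, a0=18.776; τ=−ln(0.0650)/18.776=0.146 → t=0.146; u2·a0=0.0978·18.776=1.836 ≤ a1=3.024 → R1 fires; A=5 R=6 M=8 G=6
Draw 2: a1=2.592, a2=2.832, a3=3.136, a4=9.072, a5=1.752, a0=19.384; τ=−ln(0.1170)/19.384=0.111 → t=0.256; u2·a0=0.8547·19.384=16.568; a1+…+a3=8.560 < 16.568 ≤ a1+…+a4=17.632 → R4 fires; A=5 R=5 M=8 G=8
Draw 3: a1=3.456, a2=3.776, a3=3.136, a4=7.560, a5=1.752, a0=19.680; τ=−ln(0.0950)/19.680=0.120 → t=0.376; u2·a0=0.7272·19.680=14.311; a1+…+a3=10.368 < 14.311 ≤ a1+…+a4=17.928 → R4 fires; A=5 R=4 M=8 G=10
Draw 4: a1=4.320, a2=4.720, a3=3.136, a4=6.048, a5=1.752, a0=19.976; τ=−ln(0.6566)/19.976=0.021 → t=0.397; u2·a0=0.1882·19.976=3.759 ≤ a1=4.320 → R1 fires; A=7 R=5 M=8 G=9
Draw 5: a1=3.888, a2=4.248, a3=3.136, a4=7.560, a5=1.752, a0=20.584; τ=−ln(0.0742)/20.584=0.126 → t=0.523; u2·a0=0.0086·20.584=0.177 ≤ a1=3.888 → R1 fires; A=9 R=6 M=8 G=8
Draw 6: a1=3.456, a2=3.776, a3=3.136, a4=9.072, a5=1.752, a0=21.192; τ=−ln(0.0446)/21.192=0.147 → t=0.670; u2·a0=0.7617·21.192=16.142; a1+…+a3=10.368 < 16.142 ≤ a1+…+a4=19.440 → R4 fires; A=9 R=5 M=8 G=10
Draw 7: a1=4.320, a2=4.720, a3=3.136, a4=7.560, a5=1.752, a0=21.488; τ=−ln(0.2614)/21.488=0.062 → t=0.732; u2·a0=0.7225·21.488=15.525; a1+…+a3=12.176 < 15.525 ≤ a1+…+a4=19.736 → R4 fires; A=9 R=4 M=8 G=12
Draw 8: a1=5.184, a2=5.664, a3=3.136, a4=6.048, a5=1.752, a0=21.784; τ=−ln(0.0144)/21.784=0.195 → t=0.927; u2·a0=0.8341·21.784=18.170; a1+…+a3=13.984 < 18.170 ≤ a1+…+a4=20.032 → R4 fires; A=9 R=3 M=8 G=14
Draw 9: a1=6.048, a2=6.608, a3=3.136, a4=4.536, a5=1.752, a0=22.080; τ=−ln(0.5664)/22.080=0.026 → t=0.953; u2·a0=0.7256·22.080=16.021; a1+…+a3=15.792 < 16.021 ≤ a1+…+a4=20.328 → R4 fires; A=9 R=2 M=8 G=16
Draw 10: a1=6.912, a2=7.552, a3=3.136, a4=3.024, a5=1.752, a0=22.376; τ=−ln(0.0557)/22.376=0.129 → t=1.082 > T=1.03: stop.
G first becomes ≥ 12 when it reaches 12 at the event at t=0.732.

Threshold first reached at t = 0.732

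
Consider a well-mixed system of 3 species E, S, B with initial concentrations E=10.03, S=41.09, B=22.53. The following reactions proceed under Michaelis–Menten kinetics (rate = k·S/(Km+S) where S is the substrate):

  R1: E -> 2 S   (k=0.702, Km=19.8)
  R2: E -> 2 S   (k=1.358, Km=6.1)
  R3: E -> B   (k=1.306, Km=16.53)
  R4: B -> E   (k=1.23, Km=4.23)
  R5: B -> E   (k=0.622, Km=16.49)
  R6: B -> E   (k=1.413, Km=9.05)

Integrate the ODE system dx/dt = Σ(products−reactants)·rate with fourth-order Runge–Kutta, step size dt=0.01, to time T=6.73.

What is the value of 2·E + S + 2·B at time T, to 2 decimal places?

Value at T = 106.21

Check how each reaction changes W = 2·E + S + 2·B (weight of products minus weight of reactants):
R1: E -> 2 S: (1·2) − (2·1) = 2 − 2 = 0
R2: E -> 2 S: (1·2) − (2·1) = 2 − 2 = 0
R3: E -> B: (2·1) − (2·1) = 2 − 2 = 0
R4: B -> E: (2·1) − (2·1) = 2 − 2 = 0
R5: B -> E: (2·1) − (2·1) = 2 − 2 = 0
R6: B -> E: (2·1) − (2·1) = 2 − 2 = 0
Every reaction leaves W unchanged, so W is conserved and no simulation is needed: W(T) = W(0) = 2·10.03 + 41.09 + 2·22.53 = 106.21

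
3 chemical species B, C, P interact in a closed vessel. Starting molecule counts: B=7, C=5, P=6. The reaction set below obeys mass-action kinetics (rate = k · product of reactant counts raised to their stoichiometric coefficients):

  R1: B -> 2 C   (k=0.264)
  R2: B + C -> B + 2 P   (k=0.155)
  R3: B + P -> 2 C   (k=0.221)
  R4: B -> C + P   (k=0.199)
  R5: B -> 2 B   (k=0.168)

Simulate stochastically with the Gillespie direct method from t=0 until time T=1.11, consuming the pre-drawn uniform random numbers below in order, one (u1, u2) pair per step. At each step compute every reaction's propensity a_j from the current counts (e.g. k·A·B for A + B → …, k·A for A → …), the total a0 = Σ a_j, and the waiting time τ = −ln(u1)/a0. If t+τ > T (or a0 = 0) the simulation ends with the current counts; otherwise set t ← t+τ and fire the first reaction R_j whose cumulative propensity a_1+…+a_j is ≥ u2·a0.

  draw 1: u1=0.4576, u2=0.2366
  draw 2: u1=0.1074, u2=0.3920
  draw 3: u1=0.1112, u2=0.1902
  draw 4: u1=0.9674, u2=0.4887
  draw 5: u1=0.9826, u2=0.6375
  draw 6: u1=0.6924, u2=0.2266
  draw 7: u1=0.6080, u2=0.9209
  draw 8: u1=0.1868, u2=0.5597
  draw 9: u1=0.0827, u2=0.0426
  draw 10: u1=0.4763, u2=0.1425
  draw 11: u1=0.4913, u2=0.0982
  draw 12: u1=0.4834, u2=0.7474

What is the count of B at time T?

B at T = 1

t=0.000: B=7 C=5 P=6
Draw 1: a1=1.848, a2=5.425, a3=9.282, a4=1.393, a5=1.176, a0=19.124; τ=−ln(0.4576)/19.124=0.041 → t=0.041; u2·a0=0.2366·19.124=4.525; a1=1.848 < 4.525 ≤ a1+a2=7.273 → R2 fires; B=7 C=4 P=8
Draw 2: a1=1.848, a2=4.340, a3=12.376, a4=1.393, a5=1.176, a0=21.133; τ=−ln(0.1074)/21.133=0.106 → t=0.146; u2·a0=0.3920·21.133=8.284; a1+a2=6.188 < 8.284 ≤ a1+…+a3=18.564 → R3 fires; B=6 C=6 P=7
Draw 3: a1=1.584, a2=5.580, a3=9.282, a4=1.194, a5=1.008, a0=18.648; τ=−ln(0.1112)/18.648=0.118 → t=0.264; u2·a0=0.1902·18.648=3.547; a1=1.584 < 3.547 ≤ a1+a2=7.164 → R2 fires; B=6 C=5 P=9
Draw 4: a1=1.584, a2=4.650, a3=11.934, a4=1.194, a5=1.008, a0=20.370; τ=−ln(0.9674)/20.370=0.002 → t=0.266; u2·a0=0.4887·20.370=9.955; a1+a2=6.234 < 9.955 ≤ a1+…+a3=18.168 → R3 fires; B=5 C=7 P=8
Draw 5: a1=1.320, a2=5.425, a3=8.840, a4=0.995, a5=0.840, a0=17.420; τ=−ln(0.9826)/17.420=0.001 → t=0.267; u2·a0=0.6375·17.420=11.105; a1+a2=6.745 < 11.105 ≤ a1+…+a3=15.585 → R3 fires; B=4 C=9 P=7
Draw 6: a1=1.056, a2=5.580, a3=6.188, a4=0.796, a5=0.672, a0=14.292; τ=−ln(0.6924)/14.292=0.026 → t=0.293; u2·a0=0.2266·14.292=3.239; a1=1.056 < 3.239 ≤ a1+a2=6.636 → R2 fires; B=4 C=8 P=9
Draw 7: a1=1.056, a2=4.960, a3=7.956, a4=0.796, a5=0.672, a0=15.440; τ=−ln(0.6080)/15.440=0.032 → t=0.325; u2·a0=0.9209·15.440=14.219; a1+…+a3=13.972 < 14.219 ≤ a1+…+a4=14.768 → R4 fires; B=3 C=9 P=10
Draw 8: a1=0.792, a2=4.185, a3=6.630, a4=0.597, a5=0.504, a0=12.708; τ=−ln(0.1868)/12.708=0.132 → t=0.457; u2·a0=0.5597·12.708=7.113; a1+a2=4.977 < 7.113 ≤ a1+…+a3=11.607 → R3 fires; B=2 C=11 P=9
Draw 9: a1=0.528, a2=3.410, a3=3.978, a4=0.398, a5=0.336, a0=8.650; τ=−ln(0.0827)/8.650=0.288 → t=0.745; u2·a0=0.0426·8.650=0.368 ≤ a1=0.528 → R1 fires; B=1 C=13 P=9
Draw 10: a1=0.264, a2=2.015, a3=1.989, a4=0.199, a5=0.168, a0=4.635; τ=−ln(0.4763)/4.635=0.160 → t=0.905; u2·a0=0.1425·4.635=0.660; a1=0.264 < 0.660 ≤ a1+a2=2.279 → R2 fires; B=1 C=12 P=11
Draw 11: a1=0.264, a2=1.860, a3=2.431, a4=0.199, a5=0.168, a0=4.922; τ=−ln(0.4913)/4.922=0.144 → t=1.049; u2·a0=0.0982·4.922=0.483; a1=0.264 < 0.483 ≤ a1+a2=2.124 → R2 fires; B=1 C=11 P=13
Draw 12: a1=0.264, a2=1.705, a3=2.873, a4=0.199, a5=0.168, a0=5.209; τ=−ln(0.4834)/5.209=0.140 → t=1.189 > T=1.11: stop.
Read off B at T=1.11: 1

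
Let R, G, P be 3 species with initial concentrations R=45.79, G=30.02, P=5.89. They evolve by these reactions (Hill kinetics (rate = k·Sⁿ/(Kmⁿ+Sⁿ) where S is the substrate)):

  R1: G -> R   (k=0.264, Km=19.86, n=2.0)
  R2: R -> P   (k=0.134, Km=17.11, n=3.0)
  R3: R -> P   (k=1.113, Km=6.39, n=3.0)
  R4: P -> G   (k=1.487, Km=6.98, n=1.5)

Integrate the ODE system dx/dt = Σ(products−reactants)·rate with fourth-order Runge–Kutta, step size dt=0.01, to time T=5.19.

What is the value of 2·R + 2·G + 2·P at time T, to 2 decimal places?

Check how each reaction changes W = 2·R + 2·G + 2·P (weight of products minus weight of reactants):
R1: G -> R: (2·1) − (2·1) = 2 − 2 = 0
R2: R -> P: (2·1) − (2·1) = 2 − 2 = 0
R3: R -> P: (2·1) − (2·1) = 2 − 2 = 0
R4: P -> G: (2·1) − (2·1) = 2 − 2 = 0
Every reaction leaves W unchanged, so W is conserved and no simulation is needed: W(T) = W(0) = 2·45.79 + 2·30.02 + 2·5.89 = 163.40

Value at T = 163.40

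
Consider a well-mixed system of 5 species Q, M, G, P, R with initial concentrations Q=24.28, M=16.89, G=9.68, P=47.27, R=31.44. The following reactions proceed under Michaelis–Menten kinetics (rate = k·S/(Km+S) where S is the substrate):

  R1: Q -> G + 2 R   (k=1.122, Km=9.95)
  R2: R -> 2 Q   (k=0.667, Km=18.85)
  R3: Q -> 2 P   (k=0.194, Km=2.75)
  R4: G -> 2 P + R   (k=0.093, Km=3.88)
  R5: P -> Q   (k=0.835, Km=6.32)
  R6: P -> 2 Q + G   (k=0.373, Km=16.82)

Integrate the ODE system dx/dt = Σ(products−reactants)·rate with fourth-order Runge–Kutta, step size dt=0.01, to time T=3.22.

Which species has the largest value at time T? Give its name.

Dominant species at T: P

RK4 with dt=0.01: 322 steps to T=3.22. Trajectory (selected grid times):
t=0.00: Q=24.28 M=16.89 G=9.68 P=47.27 R=31.44
t=0.36: Q=24.69 M=16.89 G=10.04 P=47.08 R=31.89
t=0.72: Q=25.11 M=16.89 G=10.41 P=46.89 R=32.34
t=1.07: Q=25.51 M=16.89 G=10.76 P=46.71 R=32.78
t=1.43: Q=25.92 M=16.89 G=11.12 P=46.52 R=33.23
t=1.79: Q=26.34 M=16.89 G=11.49 P=46.33 R=33.69
t=2.15: Q=26.75 M=16.89 G=11.86 P=46.15 R=34.15
t=2.50: Q=27.15 M=16.89 G=12.22 P=45.97 R=34.59
t=2.86: Q=27.56 M=16.89 G=12.58 P=45.78 R=35.06
t=3.22: Q=27.98 M=16.89 G=12.95 P=45.60 R=35.52
At T=3.22: Q=27.98 M=16.89 G=12.95 P=45.60 R=35.52; the largest is P.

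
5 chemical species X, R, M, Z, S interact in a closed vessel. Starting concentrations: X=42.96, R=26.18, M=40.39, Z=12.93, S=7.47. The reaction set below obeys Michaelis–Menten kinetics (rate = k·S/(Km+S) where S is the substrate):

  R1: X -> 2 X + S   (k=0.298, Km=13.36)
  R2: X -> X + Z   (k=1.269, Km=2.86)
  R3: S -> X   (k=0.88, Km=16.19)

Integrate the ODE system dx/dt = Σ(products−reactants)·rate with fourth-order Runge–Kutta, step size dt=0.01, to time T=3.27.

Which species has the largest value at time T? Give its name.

Dominant species at T: X

RK4 with dt=0.01: 327 steps to T=3.27. Trajectory (selected grid times):
t=0.00: X=42.96 R=26.18 M=40.39 Z=12.93 S=7.47
t=0.36: X=43.14 R=26.18 M=40.39 Z=13.36 S=7.45
t=0.73: X=43.33 R=26.18 M=40.39 Z=13.80 S=7.43
t=1.09: X=43.51 R=26.18 M=40.39 Z=14.23 S=7.42
t=1.45: X=43.69 R=26.18 M=40.39 Z=14.66 S=7.40
t=1.82: X=43.88 R=26.18 M=40.39 Z=15.10 S=7.38
t=2.18: X=44.06 R=26.18 M=40.39 Z=15.53 S=7.36
t=2.54: X=44.24 R=26.18 M=40.39 Z=15.95 S=7.35
t=2.91: X=44.43 R=26.18 M=40.39 Z=16.40 S=7.33
t=3.27: X=44.61 R=26.18 M=40.39 Z=16.83 S=7.31
At T=3.27: X=44.61 R=26.18 M=40.39 Z=16.83 S=7.31; the largest is X.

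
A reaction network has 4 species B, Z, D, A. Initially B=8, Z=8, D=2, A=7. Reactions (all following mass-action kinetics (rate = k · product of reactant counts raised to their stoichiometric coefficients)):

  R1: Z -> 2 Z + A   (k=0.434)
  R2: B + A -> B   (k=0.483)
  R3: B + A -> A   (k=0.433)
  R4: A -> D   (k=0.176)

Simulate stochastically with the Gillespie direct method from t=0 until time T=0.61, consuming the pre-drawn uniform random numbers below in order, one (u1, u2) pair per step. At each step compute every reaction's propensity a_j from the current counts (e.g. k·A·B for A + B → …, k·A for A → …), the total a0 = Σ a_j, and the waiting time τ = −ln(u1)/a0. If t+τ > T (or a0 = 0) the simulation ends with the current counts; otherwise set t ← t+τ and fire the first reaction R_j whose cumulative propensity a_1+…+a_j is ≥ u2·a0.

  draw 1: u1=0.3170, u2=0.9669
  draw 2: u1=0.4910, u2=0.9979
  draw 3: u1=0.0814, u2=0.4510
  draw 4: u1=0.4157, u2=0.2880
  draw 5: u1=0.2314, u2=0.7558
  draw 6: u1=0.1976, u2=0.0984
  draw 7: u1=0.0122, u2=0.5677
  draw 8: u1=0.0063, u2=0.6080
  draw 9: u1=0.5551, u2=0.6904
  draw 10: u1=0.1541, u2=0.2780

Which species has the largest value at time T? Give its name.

Dominant species at T: Z

t=0.000: B=8 Z=8 D=2 A=7
Draw 1: a1=3.472, a2=27.048, a3=24.248, a4=1.232, a0=56.000; τ=−ln(0.3170)/56.000=0.021 → t=0.021; u2·a0=0.9669·56.000=54.146; a1+a2=30.520 < 54.146 ≤ a1+…+a3=54.768 → R3 fires; B=7 Z=8 D=2 A=7
Draw 2: a1=3.472, a2=23.667, a3=21.217, a4=1.232, a0=49.588; τ=−ln(0.4910)/49.588=0.014 → t=0.035; u2·a0=0.9979·49.588=49.484; a1+…+a3=48.356 < 49.484 ≤ a1+…+a4=49.588 → R4 fires; B=7 Z=8 D=3 A=6
Draw 3: a1=3.472, a2=20.286, a3=18.186, a4=1.056, a0=43.000; τ=−ln(0.0814)/43.000=0.058 → t=0.093; u2·a0=0.4510·43.000=19.393; a1=3.472 < 19.393 ≤ a1+a2=23.758 → R2 fires; B=7 Z=8 D=3 A=5
Draw 4: a1=3.472, a2=16.905, a3=15.155, a4=0.880, a0=36.412; τ=−ln(0.4157)/36.412=0.024 → t=0.117; u2·a0=0.2880·36.412=10.487; a1=3.472 < 10.487 ≤ a1+a2=20.377 → R2 fires; B=7 Z=8 D=3 A=4
Draw 5: a1=3.472, a2=13.524, a3=12.124, a4=0.704, a0=29.824; τ=−ln(0.2314)/29.824=0.049 → t=0.166; u2·a0=0.7558·29.824=22.541; a1+a2=16.996 < 22.541 ≤ a1+…+a3=29.120 → R3 fires; B=6 Z=8 D=3 A=4
Draw 6: a1=3.472, a2=11.592, a3=10.392, a4=0.704, a0=26.160; τ=−ln(0.1976)/26.160=0.062 → t=0.228; u2·a0=0.0984·26.160=2.574 ≤ a1=3.472 → R1 fires; B=6 Z=9 D=3 A=5
Draw 7: a1=3.906, a2=14.490, a3=12.990, a4=0.880, a0=32.266; τ=−ln(0.0122)/32.266=0.137 → t=0.365; u2·a0=0.5677·32.266=18.317; a1=3.906 < 18.317 ≤ a1+a2=18.396 → R2 fires; B=6 Z=9 D=3 A=4
Draw 8: a1=3.906, a2=11.592, a3=10.392, a4=0.704, a0=26.594; τ=−ln(0.0063)/26.594=0.191 → t=0.555; u2·a0=0.6080·26.594=16.169; a1+a2=15.498 < 16.169 ≤ a1+…+a3=25.890 → R3 fires; B=5 Z=9 D=3 A=4
Draw 9: a1=3.906, a2=9.660, a3=8.660, a4=0.704, a0=22.930; τ=−ln(0.5551)/22.930=0.026 → t=0.581; u2·a0=0.6904·22.930=15.831; a1+a2=13.566 < 15.831 ≤ a1+…+a3=22.226 → R3 fires; B=4 Z=9 D=3 A=4
Draw 10: a1=3.906, a2=7.728, a3=6.928, a4=0.704, a0=19.266; τ=−ln(0.1541)/19.266=0.097 → t=0.678 > T=0.61: stop.
At T=0.61: B=4 Z=9 D=3 A=4; the largest is Z.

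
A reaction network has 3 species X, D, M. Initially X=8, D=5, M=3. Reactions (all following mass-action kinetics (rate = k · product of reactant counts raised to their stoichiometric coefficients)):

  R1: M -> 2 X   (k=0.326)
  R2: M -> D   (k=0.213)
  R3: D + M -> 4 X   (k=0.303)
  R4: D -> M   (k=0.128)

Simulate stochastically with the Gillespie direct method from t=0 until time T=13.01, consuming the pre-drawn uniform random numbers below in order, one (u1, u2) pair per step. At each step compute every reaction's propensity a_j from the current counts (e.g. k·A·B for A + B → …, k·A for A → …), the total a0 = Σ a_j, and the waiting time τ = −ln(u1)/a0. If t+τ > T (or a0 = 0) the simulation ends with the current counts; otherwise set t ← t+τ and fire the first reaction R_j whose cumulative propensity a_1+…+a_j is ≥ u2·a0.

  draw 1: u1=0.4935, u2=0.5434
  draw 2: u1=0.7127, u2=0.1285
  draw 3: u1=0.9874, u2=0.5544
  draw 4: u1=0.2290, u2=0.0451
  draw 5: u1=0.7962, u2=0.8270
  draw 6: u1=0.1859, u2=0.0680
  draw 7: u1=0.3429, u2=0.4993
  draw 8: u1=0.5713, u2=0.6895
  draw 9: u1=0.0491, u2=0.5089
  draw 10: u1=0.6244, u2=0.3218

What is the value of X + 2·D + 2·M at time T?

Check how each reaction changes W = X + 2·D + 2·M (weight of products minus weight of reactants):
R1: M -> 2 X: (1·2) − (2·1) = 2 − 2 = 0
R2: M -> D: (2·1) − (2·1) = 2 − 2 = 0
R3: D + M -> 4 X: (1·4) − (2·1 + 2·1) = 4 − 4 = 0
R4: D -> M: (2·1) − (2·1) = 2 − 2 = 0
Every reaction leaves W unchanged, so W is conserved and no simulation is needed: W(T) = W(0) = 8 + 2·5 + 2·3 = 24

Value at T = 24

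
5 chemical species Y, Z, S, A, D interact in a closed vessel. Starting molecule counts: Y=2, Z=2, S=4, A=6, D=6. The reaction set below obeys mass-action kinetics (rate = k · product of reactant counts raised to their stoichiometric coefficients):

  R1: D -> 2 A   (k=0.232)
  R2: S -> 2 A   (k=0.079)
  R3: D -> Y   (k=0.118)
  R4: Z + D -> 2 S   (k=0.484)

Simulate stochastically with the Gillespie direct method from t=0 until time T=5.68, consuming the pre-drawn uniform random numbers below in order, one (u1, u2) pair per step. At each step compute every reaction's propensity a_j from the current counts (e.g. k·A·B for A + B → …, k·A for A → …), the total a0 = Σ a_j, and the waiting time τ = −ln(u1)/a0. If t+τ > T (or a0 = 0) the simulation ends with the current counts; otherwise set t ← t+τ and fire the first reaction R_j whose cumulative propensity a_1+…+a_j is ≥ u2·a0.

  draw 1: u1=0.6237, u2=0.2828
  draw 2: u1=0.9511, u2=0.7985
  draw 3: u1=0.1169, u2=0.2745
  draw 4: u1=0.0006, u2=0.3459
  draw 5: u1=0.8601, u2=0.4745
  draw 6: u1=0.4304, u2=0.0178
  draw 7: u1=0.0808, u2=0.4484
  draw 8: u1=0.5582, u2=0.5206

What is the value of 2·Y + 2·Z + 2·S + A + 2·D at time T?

Value at T = 34

Check how each reaction changes W = 2·Y + 2·Z + 2·S + A + 2·D (weight of products minus weight of reactants):
R1: D -> 2 A: (1·2) − (2·1) = 2 − 2 = 0
R2: S -> 2 A: (1·2) − (2·1) = 2 − 2 = 0
R3: D -> Y: (2·1) − (2·1) = 2 − 2 = 0
R4: Z + D -> 2 S: (2·2) − (2·1 + 2·1) = 4 − 4 = 0
Every reaction leaves W unchanged, so W is conserved and no simulation is needed: W(T) = W(0) = 2·2 + 2·2 + 2·4 + 6 + 2·6 = 34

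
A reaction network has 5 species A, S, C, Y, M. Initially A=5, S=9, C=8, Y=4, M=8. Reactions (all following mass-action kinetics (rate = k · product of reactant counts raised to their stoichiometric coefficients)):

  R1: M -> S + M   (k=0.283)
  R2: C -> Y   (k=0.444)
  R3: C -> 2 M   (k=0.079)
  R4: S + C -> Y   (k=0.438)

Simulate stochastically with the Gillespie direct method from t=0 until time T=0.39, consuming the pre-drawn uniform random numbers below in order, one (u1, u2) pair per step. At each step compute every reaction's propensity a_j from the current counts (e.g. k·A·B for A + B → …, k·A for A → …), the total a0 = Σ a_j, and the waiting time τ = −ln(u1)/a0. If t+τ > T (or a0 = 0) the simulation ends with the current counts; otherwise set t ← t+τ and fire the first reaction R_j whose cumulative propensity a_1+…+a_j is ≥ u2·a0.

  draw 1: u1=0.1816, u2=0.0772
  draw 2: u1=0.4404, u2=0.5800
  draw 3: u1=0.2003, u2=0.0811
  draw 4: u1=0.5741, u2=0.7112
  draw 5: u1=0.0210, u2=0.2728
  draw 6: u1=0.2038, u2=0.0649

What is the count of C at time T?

C at T = 4

t=0.000: A=5 S=9 C=8 Y=4 M=8
Draw 1: a1=2.264, a2=3.552, a3=0.632, a4=31.536, a0=37.984; τ=−ln(0.1816)/37.984=0.045 → t=0.045; u2·a0=0.0772·37.984=2.932; a1=2.264 < 2.932 ≤ a1+a2=5.816 → R2 fires; A=5 S=9 C=7 Y=5 M=8
Draw 2: a1=2.264, a2=3.108, a3=0.553, a4=27.594, a0=33.519; τ=−ln(0.4404)/33.519=0.024 → t=0.069; u2·a0=0.5800·33.519=19.441; a1+…+a3=5.925 < 19.441 ≤ a1+…+a4=33.519 → R4 fires; A=5 S=8 C=6 Y=6 M=8
Draw 3: a1=2.264, a2=2.664, a3=0.474, a4=21.024, a0=26.426; τ=−ln(0.2003)/26.426=0.061 → t=0.130; u2·a0=0.0811·26.426=2.143 ≤ a1=2.264 → R1 fires; A=5 S=9 C=6 Y=6 M=8
Draw 4: a1=2.264, a2=2.664, a3=0.474, a4=23.652, a0=29.054; τ=−ln(0.5741)/29.054=0.019 → t=0.149; u2·a0=0.7112·29.054=20.663; a1+…+a3=5.402 < 20.663 ≤ a1+…+a4=29.054 → R4 fires; A=5 S=8 C=5 Y=7 M=8
Draw 5: a1=2.264, a2=2.220, a3=0.395, a4=17.520, a0=22.399; τ=−ln(0.0210)/22.399=0.172 → t=0.322; u2·a0=0.2728·22.399=6.110; a1+…+a3=4.879 < 6.110 ≤ a1+…+a4=22.399 → R4 fires; A=5 S=7 C=4 Y=8 M=8
Draw 6: a1=2.264, a2=1.776, a3=0.316, a4=12.264, a0=16.620; τ=−ln(0.2038)/16.620=0.096 → t=0.418 > T=0.39: stop.
Read off C at T=0.39: 4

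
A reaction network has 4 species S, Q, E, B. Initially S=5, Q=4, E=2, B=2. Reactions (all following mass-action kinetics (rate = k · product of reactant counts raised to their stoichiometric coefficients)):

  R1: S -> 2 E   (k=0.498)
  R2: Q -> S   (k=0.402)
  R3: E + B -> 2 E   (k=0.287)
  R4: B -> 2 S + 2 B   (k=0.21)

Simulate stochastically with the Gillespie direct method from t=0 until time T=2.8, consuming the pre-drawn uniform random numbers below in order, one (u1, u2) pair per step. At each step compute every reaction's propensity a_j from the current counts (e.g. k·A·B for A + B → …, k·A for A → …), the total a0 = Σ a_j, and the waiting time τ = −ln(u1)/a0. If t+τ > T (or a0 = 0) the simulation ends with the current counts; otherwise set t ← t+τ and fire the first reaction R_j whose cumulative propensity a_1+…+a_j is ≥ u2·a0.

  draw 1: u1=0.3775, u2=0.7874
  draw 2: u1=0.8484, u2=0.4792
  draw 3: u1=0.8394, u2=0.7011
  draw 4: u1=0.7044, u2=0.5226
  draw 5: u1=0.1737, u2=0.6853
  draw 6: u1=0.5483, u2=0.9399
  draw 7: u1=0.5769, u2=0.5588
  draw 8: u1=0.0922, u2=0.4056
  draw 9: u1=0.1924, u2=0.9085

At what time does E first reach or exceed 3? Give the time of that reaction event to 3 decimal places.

t=0.000: S=5 Q=4 E=2 B=2
Draw 1: a1=2.490, a2=1.608, a3=1.148, a4=0.420, a0=5.666; τ=−ln(0.3775)/5.666=0.172 → t=0.172; u2·a0=0.7874·5.666=4.461; a1+a2=4.098 < 4.461 ≤ a1+…+a3=5.246 → R3 fires; S=5 Q=4 E=3 B=1
Draw 2: a1=2.490, a2=1.608, a3=0.861, a4=0.210, a0=5.169; τ=−ln(0.8484)/5.169=0.032 → t=0.204; u2·a0=0.4792·5.169=2.477 ≤ a1=2.490 → R1 fires; S=4 Q=4 E=5 B=1
Draw 3: a1=1.992, a2=1.608, a3=1.435, a4=0.210, a0=5.245; τ=−ln(0.8394)/5.245=0.033 → t=0.237; u2·a0=0.7011·5.245=3.677; a1+a2=3.600 < 3.677 ≤ a1+…+a3=5.035 → R3 fires; S=4 Q=4 E=6 B=0
Draw 4: a1=1.992, a2=1.608, a3=0.000, a4=0.000, a0=3.600; τ=−ln(0.7044)/3.600=0.097 → t=0.334; u2·a0=0.5226·3.600=1.881 ≤ a1=1.992 → R1 fires; S=3 Q=4 E=8 B=0
Draw 5: a1=1.494, a2=1.608, a3=0.000, a4=0.000, a0=3.102; τ=−ln(0.1737)/3.102=0.564 → t=0.899; u2·a0=0.6853·3.102=2.126; a1=1.494 < 2.126 ≤ a1+a2=3.102 → R2 fires; S=4 Q=3 E=8 B=0
Draw 6: a1=1.992, a2=1.206, a3=0.000, a4=0.000, a0=3.198; τ=−ln(0.5483)/3.198=0.188 → t=1.087; u2·a0=0.9399·3.198=3.006; a1=1.992 < 3.006 ≤ a1+a2=3.198 → R2 fires; S=5 Q=2 E=8 B=0
Draw 7: a1=2.490, a2=0.804, a3=0.000, a4=0.000, a0=3.294; τ=−ln(0.5769)/3.294=0.167 → t=1.254; u2·a0=0.5588·3.294=1.841 ≤ a1=2.490 → R1 fires; S=4 Q=2 E=10 B=0
Draw 8: a1=1.992, a2=0.804, a3=0.000, a4=0.000, a0=2.796; τ=−ln(0.0922)/2.796=0.853 → t=2.106; u2·a0=0.4056·2.796=1.134 ≤ a1=1.992 → R1 fires; S=3 Q=2 E=12 B=0
Draw 9: a1=1.494, a2=0.804, a3=0.000, a4=0.000, a0=2.298; τ=−ln(0.1924)/2.298=0.717 → t=2.823 > T=2.8: stop.
E first becomes ≥ 3 when it reaches 3 at the event at t=0.172.

Threshold first reached at t = 0.172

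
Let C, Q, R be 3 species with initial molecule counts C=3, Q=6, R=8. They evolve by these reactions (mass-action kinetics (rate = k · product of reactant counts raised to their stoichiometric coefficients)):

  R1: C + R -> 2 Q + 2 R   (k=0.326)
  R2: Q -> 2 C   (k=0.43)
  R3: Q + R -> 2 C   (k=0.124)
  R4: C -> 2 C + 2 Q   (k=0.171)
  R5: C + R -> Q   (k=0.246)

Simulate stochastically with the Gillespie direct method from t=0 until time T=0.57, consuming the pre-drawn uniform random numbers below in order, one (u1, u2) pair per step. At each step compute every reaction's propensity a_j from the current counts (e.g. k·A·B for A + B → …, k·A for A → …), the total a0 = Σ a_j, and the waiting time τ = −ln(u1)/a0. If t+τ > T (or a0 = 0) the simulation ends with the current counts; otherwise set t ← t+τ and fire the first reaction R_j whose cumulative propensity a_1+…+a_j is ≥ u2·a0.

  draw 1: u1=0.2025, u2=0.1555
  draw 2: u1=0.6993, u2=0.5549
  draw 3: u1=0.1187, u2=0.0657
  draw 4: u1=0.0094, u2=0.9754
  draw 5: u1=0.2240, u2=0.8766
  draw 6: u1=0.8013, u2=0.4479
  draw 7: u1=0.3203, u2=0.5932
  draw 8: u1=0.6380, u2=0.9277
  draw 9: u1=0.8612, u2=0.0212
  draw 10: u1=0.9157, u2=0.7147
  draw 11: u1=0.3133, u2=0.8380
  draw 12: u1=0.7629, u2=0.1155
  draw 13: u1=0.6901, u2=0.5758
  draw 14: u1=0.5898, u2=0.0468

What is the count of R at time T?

R at T = 3

t=0.000: C=3 Q=6 R=8
Draw 1: a1=7.824, a2=2.580, a3=5.952, a4=0.513, a5=5.904, a0=22.773; τ=−ln(0.2025)/22.773=0.070 → t=0.070; u2·a0=0.1555·22.773=3.541 ≤ a1=7.824 → R1 fires; C=2 Q=8 R=9
Draw 2: a1=5.868, a2=3.440, a3=8.928, a4=0.342, a5=4.428, a0=23.006; τ=−ln(0.6993)/23.006=0.016 → t=0.086; u2·a0=0.5549·23.006=12.766; a1+a2=9.308 < 12.766 ≤ a1+…+a3=18.236 → R3 fires; C=4 Q=7 R=8
Draw 3: a1=10.432, a2=3.010, a3=6.944, a4=0.684, a5=7.872, a0=28.942; τ=−ln(0.1187)/28.942=0.074 → t=0.159; u2·a0=0.0657·28.942=1.901 ≤ a1=10.432 → R1 fires; C=3 Q=9 R=9
Draw 4: a1=8.802, a2=3.870, a3=10.044, a4=0.513, a5=6.642, a0=29.871; τ=−ln(0.0094)/29.871=0.156 → t=0.316; u2·a0=0.9754·29.871=29.136; a1+…+a4=23.229 < 29.136 ≤ a1+…+a5=29.871 → R5 fires; C=2 Q=10 R=8
Draw 5: a1=5.216, a2=4.300, a3=9.920, a4=0.342, a5=3.936, a0=23.714; τ=−ln(0.2240)/23.714=0.063 → t=0.379; u2·a0=0.8766·23.714=20.788; a1+…+a4=19.778 < 20.788 ≤ a1+…+a5=23.714 → R5 fires; C=1 Q=11 R=7
Draw 6: a1=2.282, a2=4.730, a3=9.548, a4=0.171, a5=1.722, a0=18.453; τ=−ln(0.8013)/18.453=0.012 → t=0.391; u2·a0=0.4479·18.453=8.265; a1+a2=7.012 < 8.265 ≤ a1+…+a3=16.560 → R3 fires; C=3 Q=10 R=6
Draw 7: a1=5.868, a2=4.300, a3=7.440, a4=0.513, a5=4.428, a0=22.549; τ=−ln(0.3203)/22.549=0.050 → t=0.441; u2·a0=0.5932·22.549=13.376; a1+a2=10.168 < 13.376 ≤ a1+…+a3=17.608 → R3 fires; C=5 Q=9 R=5
Draw 8: a1=8.150, a2=3.870, a3=5.580, a4=0.855, a5=6.150, a0=24.605; τ=−ln(0.6380)/24.605=0.018 → t=0.459; u2·a0=0.9277·24.605=22.826; a1+…+a4=18.455 < 22.826 ≤ a1+…+a5=24.605 → R5 fires; C=4 Q=10 R=4
Draw 9: a1=5.216, a2=4.300, a3=4.960, a4=0.684, a5=3.936, a0=19.096; τ=−ln(0.8612)/19.096=0.008 → t=0.467; u2·a0=0.0212·19.096=0.405 ≤ a1=5.216 → R1 fires; C=3 Q=12 R=5
Draw 10: a1=4.890, a2=5.160, a3=7.440, a4=0.513, a5=3.690, a0=21.693; τ=−ln(0.9157)/21.693=0.004 → t=0.471; u2·a0=0.7147·21.693=15.504; a1+a2=10.050 < 15.504 ≤ a1+…+a3=17.490 → R3 fires; C=5 Q=11 R=4
Draw 11: a1=6.520, a2=4.730, a3=5.456, a4=0.855, a5=4.920, a0=22.481; τ=−ln(0.3133)/22.481=0.052 → t=0.523; u2·a0=0.8380·22.481=18.839; a1+…+a4=17.561 < 18.839 ≤ a1+…+a5=22.481 → R5 fires; C=4 Q=12 R=3
Draw 12: a1=3.912, a2=5.160, a3=4.464, a4=0.684, a5=2.952, a0=17.172; τ=−ln(0.7629)/17.172=0.016 → t=0.539; u2·a0=0.1155·17.172=1.983 ≤ a1=3.912 → R1 fires; C=3 Q=14 R=4
Draw 13: a1=3.912, a2=6.020, a3=6.944, a4=0.513, a5=2.952, a0=20.341; τ=−ln(0.6901)/20.341=0.018 → t=0.557; u2·a0=0.5758·20.341=11.712; a1+a2=9.932 < 11.712 ≤ a1+…+a3=16.876 → R3 fires; C=5 Q=13 R=3
Draw 14: a1=4.890, a2=5.590, a3=4.836, a4=0.855, a5=3.690, a0=19.861; τ=−ln(0.5898)/19.861=0.027 → t=0.583 > T=0.57: stop.
Read off R at T=0.57: 3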